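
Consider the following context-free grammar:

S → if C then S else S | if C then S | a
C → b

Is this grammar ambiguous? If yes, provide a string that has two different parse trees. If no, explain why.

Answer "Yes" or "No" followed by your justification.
The 'dangling else' can attach to either if. Two leftmost derivations of  if b then if b then a else a:
  (1) S ⇒ if C then S else S ⇒ if b then S else S ⇒ if b then if C then S else S ⇒ if b then if b then S else S ⇒ if b then if b then a else S ⇒ if b then if b then a else a   (else belongs to the outer if)
  (2) S ⇒ if C then S ⇒ if b then S ⇒ if b then if C then S else S ⇒ if b then if b then S else S ⇒ if b then if b then a else S ⇒ if b then if b then a else a   (else belongs to the inner if)
Two distinct parse trees for the same string, so the grammar is ambiguous.

Final answer: Yes - the string 'if b then if b then a else a' has two distinct leftmost derivations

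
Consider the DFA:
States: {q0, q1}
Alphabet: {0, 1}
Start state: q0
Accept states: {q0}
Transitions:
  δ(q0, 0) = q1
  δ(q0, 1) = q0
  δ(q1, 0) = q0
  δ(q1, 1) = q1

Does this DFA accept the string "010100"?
Processing string "010100":
  q0 --0--> q1
  q1 --1--> q1
  q1 --0--> q0
  q0 --1--> q0
  q0 --0--> q1
  q1 --0--> q0
Final state: q0
Accept states: {q0}
q0 is an accept state, so the string is accepted.

Final answer: Yes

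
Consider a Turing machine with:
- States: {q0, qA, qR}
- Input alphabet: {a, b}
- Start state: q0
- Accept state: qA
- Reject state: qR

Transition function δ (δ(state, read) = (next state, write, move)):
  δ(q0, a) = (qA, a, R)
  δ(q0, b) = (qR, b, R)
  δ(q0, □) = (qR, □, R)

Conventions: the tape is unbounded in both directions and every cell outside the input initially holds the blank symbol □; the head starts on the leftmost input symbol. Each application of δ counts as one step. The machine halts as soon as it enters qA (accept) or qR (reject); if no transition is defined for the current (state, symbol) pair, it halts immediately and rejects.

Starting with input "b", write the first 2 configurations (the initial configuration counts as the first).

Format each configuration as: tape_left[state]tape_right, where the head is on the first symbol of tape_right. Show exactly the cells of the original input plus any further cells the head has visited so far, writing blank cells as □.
Step 0: [q0]b (head at position 0)
Step 1: δ(q0, b) = (qR, b, R)  ⊢  b[qR]□ (head at position 1)

Final answer: [q0]b ⊢ b[qR]□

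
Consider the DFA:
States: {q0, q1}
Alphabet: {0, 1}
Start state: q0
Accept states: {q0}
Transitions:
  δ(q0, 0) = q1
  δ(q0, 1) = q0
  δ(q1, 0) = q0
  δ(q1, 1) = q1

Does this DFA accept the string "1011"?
Processing string "1011":
  q0 --1--> q0
  q0 --0--> q1
  q1 --1--> q1
  q1 --1--> q1
Final state: q1
Accept states: {q0}
q1 is not an accept state, so the string is rejected.

Final answer: No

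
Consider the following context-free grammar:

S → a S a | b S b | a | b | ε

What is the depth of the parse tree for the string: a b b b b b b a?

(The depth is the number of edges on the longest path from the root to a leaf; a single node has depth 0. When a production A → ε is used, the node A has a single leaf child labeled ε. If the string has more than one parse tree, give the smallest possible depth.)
The string has even length 8, so its (unique) parse tree peels off matching outer symbols: S → a S a, S → b S b, S → b S b, S → b S b, and finally S → ε for the empty middle.
The S nodes are at depths 0..4; the ε leaf under the innermost S is at depth 5 (terminal leaves are at depths 1..4).
Depth = 5.

Final answer: 5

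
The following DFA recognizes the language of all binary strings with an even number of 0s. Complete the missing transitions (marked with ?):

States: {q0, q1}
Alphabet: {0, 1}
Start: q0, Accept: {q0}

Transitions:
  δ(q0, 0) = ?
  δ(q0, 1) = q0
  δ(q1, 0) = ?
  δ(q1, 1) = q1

What each state remembers (consistent with the given transitions and accept states):
  q0: an even number of 0s has been read so far
  q1: an odd number of 0s has been read so far
Filling in the missing entries:
  δ(q0, 0): in q0 (an even number of 0s has been read so far), after reading 0 we have: an odd number of 0s has been read so far → q1
  δ(q1, 0): in q1 (an odd number of 0s has been read so far), after reading 0 we have: an even number of 0s has been read so far → q0

Final answer: δ(q0, 0) = q1; δ(q1, 0) = q0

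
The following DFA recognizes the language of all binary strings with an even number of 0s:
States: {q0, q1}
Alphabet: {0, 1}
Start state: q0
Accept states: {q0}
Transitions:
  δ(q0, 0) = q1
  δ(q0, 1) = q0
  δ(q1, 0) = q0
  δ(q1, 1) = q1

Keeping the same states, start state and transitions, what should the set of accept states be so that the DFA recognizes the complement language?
The DFA is complete (every state has a transition on every symbol), so the complement
is recognized by the same DFA with accepting and non-accepting states swapped.
Original accept states: {q0}
Complement accept states = All states - Original accept states
= {q0, q1} - {q0}
= {q1}
Complement language: strings with an ODD number of 0s

Final answer: {q1}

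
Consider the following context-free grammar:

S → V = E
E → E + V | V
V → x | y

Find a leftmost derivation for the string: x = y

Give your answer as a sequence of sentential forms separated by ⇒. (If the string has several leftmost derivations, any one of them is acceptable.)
Start with S.
Step 1: the leftmost non-terminal is S; apply S → V = E:  V = E
Step 2: the leftmost non-terminal is V; apply V → x:  x = E
Step 3: the leftmost non-terminal is E; apply E → V:  x = V
Step 4: the leftmost non-terminal is V; apply V → y:  x = y

Final answer: S ⇒ V = E ⇒ x = E ⇒ x = V ⇒ x = y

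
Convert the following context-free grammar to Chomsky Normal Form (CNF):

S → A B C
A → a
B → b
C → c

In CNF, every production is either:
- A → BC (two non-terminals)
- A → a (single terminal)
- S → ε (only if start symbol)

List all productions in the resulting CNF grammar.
The grammar has no ε-productions or unit productions to eliminate.
A → a is already in CNF (single terminal) – keep it.
B → b is already in CNF (single terminal) – keep it.
C → c is already in CNF (single terminal) – keep it.
S → A B C has 3 symbols on the right: break it into binary productions S → A X0, X0 → B C.
Resulting CNF grammar (5 productions): A → a; B → b; C → c; S → A X0; X0 → B C

Final answer: A → a; B → b; C → c; S → A X0; X0 → B C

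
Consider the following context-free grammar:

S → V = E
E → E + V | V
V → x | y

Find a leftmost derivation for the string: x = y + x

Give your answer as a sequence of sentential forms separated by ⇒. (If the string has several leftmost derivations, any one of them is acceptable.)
Start with S.
Step 1: the leftmost non-terminal is S; apply S → V = E:  V = E
Step 2: the leftmost non-terminal is V; apply V → x:  x = E
Step 3: the leftmost non-terminal is E; apply E → E + V:  x = E + V
Step 4: the leftmost non-terminal is E; apply E → V:  x = V + V
Step 5: the leftmost non-terminal is V; apply V → y:  x = y + V
Step 6: the leftmost non-terminal is V; apply V → x:  x = y + x

Final answer: S ⇒ V = E ⇒ x = E ⇒ x = E + V ⇒ x = V + V ⇒ x = y + V ⇒ x = y + x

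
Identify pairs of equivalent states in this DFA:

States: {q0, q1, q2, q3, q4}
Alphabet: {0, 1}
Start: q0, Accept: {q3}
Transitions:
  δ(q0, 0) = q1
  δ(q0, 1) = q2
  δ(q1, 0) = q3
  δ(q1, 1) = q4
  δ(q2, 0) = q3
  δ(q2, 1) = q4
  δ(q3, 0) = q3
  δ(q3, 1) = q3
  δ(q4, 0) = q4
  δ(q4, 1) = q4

Using the table-filling algorithm:
Round 0 – mark pairs where exactly one state is accepting: (q0,q3), (q1,q3), (q2,q3), (q3,q4)
Round 1 – newly marked: (q0,q1) [on 0: q1 vs q3, already marked]; (q0,q2) [on 0: q1 vs q3, already marked]; (q1,q4) [on 0: q3 vs q4, already marked]; (q2,q4) [on 0: q3 vs q4, already marked]
Round 2 – newly marked: (q0,q4) [on 0: q1 vs q4, already marked]
No further pairs can be marked.
(q1, q2) unmarked: δ(q1,0)=q3, δ(q2,0)=q3; δ(q1,1)=q4, δ(q2,1)=q4 → equivalent
Equivalent pairs: (q1, q2)

Final answer: Equivalent pairs: (q1, q2)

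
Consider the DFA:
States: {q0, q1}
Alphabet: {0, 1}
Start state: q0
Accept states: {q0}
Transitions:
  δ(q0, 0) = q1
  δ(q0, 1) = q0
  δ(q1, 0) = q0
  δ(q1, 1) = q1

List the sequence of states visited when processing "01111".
Starting at q0
Read '0': q0 -> q1
Read '1': q1 -> q1
Read '1': q1 -> q1
Read '1': q1 -> q1
Read '1': q1 -> q1

Final answer: q0 -> q1 -> q1 -> q1 -> q1 -> q1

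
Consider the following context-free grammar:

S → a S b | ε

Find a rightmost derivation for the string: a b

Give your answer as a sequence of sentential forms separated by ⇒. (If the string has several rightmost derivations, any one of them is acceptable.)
Start with S.
Step 1: the rightmost non-terminal is S; apply S → a S b:  a S b
Step 2: the rightmost non-terminal is S; apply S → ε:  a b

Final answer: S ⇒ a S b ⇒ a b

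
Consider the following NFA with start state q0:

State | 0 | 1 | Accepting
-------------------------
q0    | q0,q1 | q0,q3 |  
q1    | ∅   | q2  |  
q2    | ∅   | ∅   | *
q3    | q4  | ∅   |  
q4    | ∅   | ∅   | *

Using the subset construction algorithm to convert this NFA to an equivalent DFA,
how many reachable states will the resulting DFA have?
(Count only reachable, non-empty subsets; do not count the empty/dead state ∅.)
Start subset: {q0}
{q0}: on 0 → {q0, q1}, on 1 → {q0, q3}
{q0, q1}: on 0 → {q0, q1}, on 1 → {q0, q2, q3}
{q0, q3}: on 0 → {q0, q1, q4}, on 1 → {q0, q3}
{q0, q2, q3}: on 0 → {q0, q1, q4}, on 1 → {q0, q3}
{q0, q1, q4}: on 0 → {q0, q1}, on 1 → {q0, q2, q3}
Reachable non-empty subsets: {q0}, {q0, q1}, {q0, q3}, {q0, q2, q3}, {q0, q1, q4} — 5 in total.

Final answer: 5 states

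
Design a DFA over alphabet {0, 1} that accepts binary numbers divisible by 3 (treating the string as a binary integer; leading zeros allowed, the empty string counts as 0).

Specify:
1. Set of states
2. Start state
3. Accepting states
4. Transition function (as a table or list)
One valid DFA (any DFA recognizing the same language is acceptable):
States: {q0, q1, q2}
Start: q0
Accepting: {q0}
Transitions (accepting states marked with *):
State | 0 | 1 | Accepting
-------------------------
q0    | q0 | q1 | *
q1    | q2 | q0 |  
q2    | q1 | q2 |  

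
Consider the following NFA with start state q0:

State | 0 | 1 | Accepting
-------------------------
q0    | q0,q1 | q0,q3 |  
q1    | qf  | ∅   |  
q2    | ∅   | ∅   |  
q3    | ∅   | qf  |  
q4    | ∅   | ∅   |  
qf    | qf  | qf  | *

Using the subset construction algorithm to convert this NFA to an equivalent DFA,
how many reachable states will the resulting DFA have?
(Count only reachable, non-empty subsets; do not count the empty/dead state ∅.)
Start subset: {q0}
{q0}: on 0 → {q0, q1}, on 1 → {q0, q3}
{q0, q1}: on 0 → {q0, q1, qf}, on 1 → {q0, q3}
{q0, q3}: on 0 → {q0, q1}, on 1 → {q0, q3, qf}
{q0, q1, qf}: on 0 → {q0, q1, qf}, on 1 → {q0, q3, qf}
{q0, q3, qf}: on 0 → {q0, q1, qf}, on 1 → {q0, q3, qf}
Reachable non-empty subsets: {q0}, {q0, q1}, {q0, q3}, {q0, q1, qf}, {q0, q3, qf} — 5 in total.

Final answer: 5 states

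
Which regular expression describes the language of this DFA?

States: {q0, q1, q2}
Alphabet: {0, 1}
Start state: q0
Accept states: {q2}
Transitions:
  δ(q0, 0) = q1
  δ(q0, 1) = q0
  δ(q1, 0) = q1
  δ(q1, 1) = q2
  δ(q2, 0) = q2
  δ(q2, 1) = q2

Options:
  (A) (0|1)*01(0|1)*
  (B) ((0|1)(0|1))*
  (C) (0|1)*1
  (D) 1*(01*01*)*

Testing sample strings against the DFA:
  '00111' -> accepted
  '00100' -> accepted
  '11000' -> rejected
  '01' -> accepted
Checking each option for a counterexample:
  (A) (0|1)*01(0|1)*: agrees with the DFA on all strings of length ≤ 4
  (B) ((0|1)(0|1))*: ε is rejected by the DFA but matches the regex → eliminated
  (C) (0|1)*1: '1' is rejected by the DFA but matches the regex → eliminated
  (D) 1*(01*01*)*: ε is rejected by the DFA but matches the regex → eliminated
Only (A) (0|1)*01(0|1)* is consistent with the DFA.

Final answer: (A) (0|1)*01(0|1)*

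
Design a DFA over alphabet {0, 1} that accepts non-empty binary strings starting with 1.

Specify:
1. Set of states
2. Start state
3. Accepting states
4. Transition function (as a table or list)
One valid DFA (any DFA recognizing the same language is acceptable):
States: {q0, q1, q2}
Start: q0
Accepting: {q1}
Transitions (accepting states marked with *):
State | 0 | 1 | Accepting
-------------------------
q0    | q2 | q1 |  
q1    | q1 | q1 | *
q2    | q2 | q2 |  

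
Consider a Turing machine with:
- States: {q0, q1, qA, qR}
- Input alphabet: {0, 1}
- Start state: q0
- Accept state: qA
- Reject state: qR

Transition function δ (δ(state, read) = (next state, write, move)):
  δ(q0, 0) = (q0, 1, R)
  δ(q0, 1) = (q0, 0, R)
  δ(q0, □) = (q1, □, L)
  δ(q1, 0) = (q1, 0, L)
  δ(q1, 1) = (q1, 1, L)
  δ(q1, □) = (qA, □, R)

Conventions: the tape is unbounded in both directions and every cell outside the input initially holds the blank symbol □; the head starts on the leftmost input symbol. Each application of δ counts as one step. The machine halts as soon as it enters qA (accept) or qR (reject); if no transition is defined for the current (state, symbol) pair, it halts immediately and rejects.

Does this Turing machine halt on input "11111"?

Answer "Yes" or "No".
Step 0: [q0]11111 (head at position 0)
Step 1: δ(q0, 1) = (q0, 0, R)  ⊢  0[q0]1111 (head at position 1)
Step 2: δ(q0, 1) = (q0, 0, R)  ⊢  00[q0]111 (head at position 2)
Step 3: δ(q0, 1) = (q0, 0, R)  ⊢  000[q0]11 (head at position 3)
Step 4: δ(q0, 1) = (q0, 0, R)  ⊢  0000[q0]1 (head at position 4)
Step 5: δ(q0, 1) = (q0, 0, R)  ⊢  00000[q0]□ (head at position 5)
Step 6: δ(q0, □) = (q1, □, L)  ⊢  0000[q1]0□ (head at position 4)
Step 7: δ(q1, 0) = (q1, 0, L)  ⊢  000[q1]00□ (head at position 3)
Step 8: δ(q1, 0) = (q1, 0, L)  ⊢  00[q1]000□ (head at position 2)
Step 9: δ(q1, 0) = (q1, 0, L)  ⊢  0[q1]0000□ (head at position 1)
Step 10: δ(q1, 0) = (q1, 0, L)  ⊢  [q1]00000□ (head at position 0)
Step 11: δ(q1, 0) = (q1, 0, L)  ⊢  [q1]□00000□ (head at position -1)
Step 12: δ(q1, □) = (qA, □, R)  ⊢  □[qA]00000□ (head at position 0)
The machine is in qA, so it halts and accepts.
It halts after 12 steps.

Final answer: Yes - halts after 12 steps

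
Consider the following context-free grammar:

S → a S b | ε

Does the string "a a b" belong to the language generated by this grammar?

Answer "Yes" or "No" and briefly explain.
Every derivation applies S → a S b some number n of times and then S → ε, producing a^n b^n with equally many a's and b's. The string a a b has two a's but only one b, so it cannot be derived.

Final answer: No - no valid derivation exists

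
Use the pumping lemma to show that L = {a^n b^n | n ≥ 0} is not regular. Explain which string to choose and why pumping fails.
Language: L = {a^n b^n | n ≥ 0} (equal numbers of a's followed by b's)
Step 1: Assume for contradiction that L is regular, with pumping length p.
Step 2: Choose s = a^p b^p. Then s ∈ L (it has p a's followed by p b's) and |s| ≥ p.
Step 3: Consider any decomposition s = xyz with |xy| ≤ p and |y| > 0. Since |xy| ≤ p and the first p symbols of s are all a's, y = a^k for some k with 1 ≤ k ≤ p.
Step 4: Pumping up (i = 2): xy²z = a^(p+k) b^p, which has more a's than b's, so xy²z ∉ L.
This contradicts the pumping lemma, so L is not regular.

Final answer: Choose s = a^p b^p. Since |xy| ≤ p, y = a^k with k ≥ 1. Then xy²z = a^(p+k) b^p ∉ L.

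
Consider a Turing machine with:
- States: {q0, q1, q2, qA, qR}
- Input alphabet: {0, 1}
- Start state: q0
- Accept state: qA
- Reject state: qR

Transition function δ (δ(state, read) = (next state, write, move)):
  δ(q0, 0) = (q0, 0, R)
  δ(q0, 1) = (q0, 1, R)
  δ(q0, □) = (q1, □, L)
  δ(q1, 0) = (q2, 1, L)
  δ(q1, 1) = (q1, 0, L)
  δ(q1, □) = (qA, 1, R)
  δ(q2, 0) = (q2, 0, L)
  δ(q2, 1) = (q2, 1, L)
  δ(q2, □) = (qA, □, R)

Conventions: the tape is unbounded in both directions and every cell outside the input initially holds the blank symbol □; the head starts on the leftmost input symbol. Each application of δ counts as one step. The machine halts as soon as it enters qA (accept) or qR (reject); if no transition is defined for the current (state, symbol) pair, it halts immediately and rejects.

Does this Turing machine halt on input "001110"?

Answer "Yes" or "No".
Step 0: [q0]001110 (head at position 0)
Step 1: δ(q0, 0) = (q0, 0, R)  ⊢  0[q0]01110 (head at position 1)
Step 2: δ(q0, 0) = (q0, 0, R)  ⊢  00[q0]1110 (head at position 2)
Step 3: δ(q0, 1) = (q0, 1, R)  ⊢  001[q0]110 (head at position 3)
Step 4: δ(q0, 1) = (q0, 1, R)  ⊢  0011[q0]10 (head at position 4)
Step 5: δ(q0, 1) = (q0, 1, R)  ⊢  00111[q0]0 (head at position 5)
Step 6: δ(q0, 0) = (q0, 0, R)  ⊢  001110[q0]□ (head at position 6)
Step 7: δ(q0, □) = (q1, □, L)  ⊢  00111[q1]0□ (head at position 5)
Step 8: δ(q1, 0) = (q2, 1, L)  ⊢  0011[q2]11□ (head at position 4)
Step 9: δ(q2, 1) = (q2, 1, L)  ⊢  001[q2]111□ (head at position 3)
Step 10: δ(q2, 1) = (q2, 1, L)  ⊢  00[q2]1111□ (head at position 2)
Step 11: δ(q2, 1) = (q2, 1, L)  ⊢  0[q2]01111□ (head at position 1)
Step 12: δ(q2, 0) = (q2, 0, L)  ⊢  [q2]001111□ (head at position 0)
Step 13: δ(q2, 0) = (q2, 0, L)  ⊢  [q2]□001111□ (head at position -1)
Step 14: δ(q2, □) = (qA, □, R)  ⊢  □[qA]001111□ (head at position 0)
The machine is in qA, so it halts and accepts.
It halts after 14 steps.

Final answer: Yes - halts after 14 steps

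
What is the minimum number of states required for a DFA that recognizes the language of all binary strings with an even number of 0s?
Language: binary strings with an even number of 0s
Lower bound (Myhill–Nerode): the prefixes ε, 0 are pairwise distinguishable:
  ε vs 0: suffix ε distinguishes them (ε has zero 0s (accepted), 0 has one 0 (rejected))
So any DFA needs at least 2 states.
Upper bound: a DFA with 2 states exists (one state per class above).
Minimum states: 2

Final answer: 2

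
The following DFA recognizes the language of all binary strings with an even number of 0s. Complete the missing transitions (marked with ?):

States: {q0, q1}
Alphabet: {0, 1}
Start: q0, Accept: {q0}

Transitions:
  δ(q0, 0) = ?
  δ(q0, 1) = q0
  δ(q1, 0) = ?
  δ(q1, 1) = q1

What each state remembers (consistent with the given transitions and accept states):
  q0: an even number of 0s has been read so far
  q1: an odd number of 0s has been read so far
Filling in the missing entries:
  δ(q0, 0): in q0 (an even number of 0s has been read so far), after reading 0 we have: an odd number of 0s has been read so far → q1
  δ(q1, 0): in q1 (an odd number of 0s has been read so far), after reading 0 we have: an even number of 0s has been read so far → q0

Final answer: δ(q0, 0) = q1; δ(q1, 0) = q0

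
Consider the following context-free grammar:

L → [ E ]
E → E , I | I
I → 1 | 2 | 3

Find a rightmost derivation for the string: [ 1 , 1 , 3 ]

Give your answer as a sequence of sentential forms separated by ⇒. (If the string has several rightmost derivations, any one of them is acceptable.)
Start with L.
Step 1: the rightmost non-terminal is L; apply L → [ E ]:  [ E ]
Step 2: the rightmost non-terminal is E; apply E → E , I:  [ E , I ]
Step 3: the rightmost non-terminal is I; apply I → 3:  [ E , 3 ]
Step 4: the rightmost non-terminal is E; apply E → E , I:  [ E , I , 3 ]
Step 5: the rightmost non-terminal is I; apply I → 1:  [ E , 1 , 3 ]
Step 6: the rightmost non-terminal is E; apply E → I:  [ I , 1 , 3 ]
Step 7: the rightmost non-terminal is I; apply I → 1:  [ 1 , 1 , 3 ]

Final answer: L ⇒ [ E ] ⇒ [ E , I ] ⇒ [ E , 3 ] ⇒ [ E , I , 3 ] ⇒ [ E , 1 , 3 ] ⇒ [ I , 1 , 3 ] ⇒ [ 1 , 1 , 3 ]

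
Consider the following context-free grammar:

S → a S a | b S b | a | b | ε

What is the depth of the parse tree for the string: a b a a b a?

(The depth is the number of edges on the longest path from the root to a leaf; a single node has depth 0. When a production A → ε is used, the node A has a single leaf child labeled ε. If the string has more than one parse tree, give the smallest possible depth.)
The string has even length 6, so its (unique) parse tree peels off matching outer symbols: S → a S a, S → b S b, S → a S a, and finally S → ε for the empty middle.
The S nodes are at depths 0..3; the ε leaf under the innermost S is at depth 4 (terminal leaves are at depths 1..3).
Depth = 4.

Final answer: 4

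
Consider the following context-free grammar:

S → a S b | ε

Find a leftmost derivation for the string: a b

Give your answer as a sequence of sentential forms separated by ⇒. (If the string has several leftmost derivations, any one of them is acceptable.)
Start with S.
Step 1: the leftmost non-terminal is S; apply S → a S b:  a S b
Step 2: the leftmost non-terminal is S; apply S → ε:  a b

Final answer: S ⇒ a S b ⇒ a b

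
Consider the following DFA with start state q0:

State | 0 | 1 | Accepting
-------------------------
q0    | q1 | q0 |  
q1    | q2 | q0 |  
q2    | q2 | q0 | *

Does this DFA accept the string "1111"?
Start in q0.
Read '1': q0 → q0
Read '1': q0 → q0
Read '1': q0 → q0
Read '1': q0 → q0
Final state q0 is not accepting, so the string is rejected.

Final answer: No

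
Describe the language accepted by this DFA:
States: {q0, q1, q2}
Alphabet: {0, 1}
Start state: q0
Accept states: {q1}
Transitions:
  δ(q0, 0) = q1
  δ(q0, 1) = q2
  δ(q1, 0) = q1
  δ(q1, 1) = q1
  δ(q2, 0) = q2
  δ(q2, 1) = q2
Analyzing the DFA structure:
Start state: q0
Accept states: {q1}
Interpreting what each state remembers (checking against the transitions):
  q0: nothing has been read yet
  q1: the first symbol was 0
  q2: the first symbol was 1 (trap state)
  δ(q0, 0): in q0 (nothing has been read yet), after reading 0 we have: the first symbol was 0 → q1
  δ(q0, 1): in q0 (nothing has been read yet), after reading 1 we have: the first symbol was 1 (trap state) → q2
  δ(q1, 0): in q1 (the first symbol was 0), after reading 0 we have: the first symbol was 0 → q1
  δ(q1, 1): in q1 (the first symbol was 0), after reading 1 we have: the first symbol was 0 → q1
  δ(q2, 0): in q2 (the first symbol was 1 (trap state)), after reading 0 we have: the first symbol was 1 (trap state) → q2
  δ(q2, 1): in q2 (the first symbol was 1 (trap state)), after reading 1 we have: the first symbol was 1 (trap state) → q2
A string is accepted iff it ends in {q1}, i.e. the first symbol was 0.
Language: All binary strings starting with 0

Final answer: All binary strings starting with 0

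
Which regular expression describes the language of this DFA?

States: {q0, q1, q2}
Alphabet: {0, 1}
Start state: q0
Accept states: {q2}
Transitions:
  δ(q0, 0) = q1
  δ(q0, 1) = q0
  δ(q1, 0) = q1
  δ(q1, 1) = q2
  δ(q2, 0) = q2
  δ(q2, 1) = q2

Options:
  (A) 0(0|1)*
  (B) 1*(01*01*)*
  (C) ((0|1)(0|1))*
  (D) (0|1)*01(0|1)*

Testing sample strings against the DFA:
  '01' -> accepted
  '0101' -> accepted
  '110' -> rejected
  '011' -> accepted
Checking each option for a counterexample:
  (A) 0(0|1)*: '0' is rejected by the DFA but matches the regex → eliminated
  (B) 1*(01*01*)*: ε is rejected by the DFA but matches the regex → eliminated
  (C) ((0|1)(0|1))*: ε is rejected by the DFA but matches the regex → eliminated
  (D) (0|1)*01(0|1)*: agrees with the DFA on all strings of length ≤ 4
Only (D) (0|1)*01(0|1)* is consistent with the DFA.

Final answer: (D) (0|1)*01(0|1)*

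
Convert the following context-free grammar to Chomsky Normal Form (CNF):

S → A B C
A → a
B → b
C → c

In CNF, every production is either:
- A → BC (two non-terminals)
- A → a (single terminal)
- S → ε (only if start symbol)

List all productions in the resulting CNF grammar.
The grammar has no ε-productions or unit productions to eliminate.
A → a is already in CNF (single terminal) – keep it.
B → b is already in CNF (single terminal) – keep it.
C → c is already in CNF (single terminal) – keep it.
S → A B C has 3 symbols on the right: break it into binary productions S → A X0, X0 → B C.
Resulting CNF grammar (5 productions): A → a; B → b; C → c; S → A X0; X0 → B C

Final answer: A → a; B → b; C → c; S → A X0; X0 → B C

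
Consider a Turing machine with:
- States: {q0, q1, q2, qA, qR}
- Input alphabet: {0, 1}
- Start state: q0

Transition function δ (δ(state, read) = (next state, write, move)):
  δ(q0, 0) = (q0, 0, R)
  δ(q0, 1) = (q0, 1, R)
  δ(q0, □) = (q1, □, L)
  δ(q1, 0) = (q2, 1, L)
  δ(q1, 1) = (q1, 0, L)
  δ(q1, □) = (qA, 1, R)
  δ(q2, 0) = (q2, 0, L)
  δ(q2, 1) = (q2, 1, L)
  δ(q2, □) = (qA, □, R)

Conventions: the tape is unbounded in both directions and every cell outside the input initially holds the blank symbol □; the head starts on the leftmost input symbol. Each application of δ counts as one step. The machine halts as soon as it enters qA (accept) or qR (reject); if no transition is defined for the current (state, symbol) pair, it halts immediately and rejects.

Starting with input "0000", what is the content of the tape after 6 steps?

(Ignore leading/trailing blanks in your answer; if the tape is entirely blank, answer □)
Step 0: [q0]0000 (head at position 0)
Step 1: δ(q0, 0) = (q0, 0, R)  ⊢  0[q0]000 (head at position 1)
Step 2: δ(q0, 0) = (q0, 0, R)  ⊢  00[q0]00 (head at position 2)
Step 3: δ(q0, 0) = (q0, 0, R)  ⊢  000[q0]0 (head at position 3)
Step 4: δ(q0, 0) = (q0, 0, R)  ⊢  0000[q0]□ (head at position 4)
Step 5: δ(q0, □) = (q1, □, L)  ⊢  000[q1]0□ (head at position 3)
Step 6: δ(q1, 0) = (q2, 1, L)  ⊢  00[q2]01□ (head at position 2)
Tape after 6 steps (ignoring surrounding blanks): 0001

Final answer: Tape: 0001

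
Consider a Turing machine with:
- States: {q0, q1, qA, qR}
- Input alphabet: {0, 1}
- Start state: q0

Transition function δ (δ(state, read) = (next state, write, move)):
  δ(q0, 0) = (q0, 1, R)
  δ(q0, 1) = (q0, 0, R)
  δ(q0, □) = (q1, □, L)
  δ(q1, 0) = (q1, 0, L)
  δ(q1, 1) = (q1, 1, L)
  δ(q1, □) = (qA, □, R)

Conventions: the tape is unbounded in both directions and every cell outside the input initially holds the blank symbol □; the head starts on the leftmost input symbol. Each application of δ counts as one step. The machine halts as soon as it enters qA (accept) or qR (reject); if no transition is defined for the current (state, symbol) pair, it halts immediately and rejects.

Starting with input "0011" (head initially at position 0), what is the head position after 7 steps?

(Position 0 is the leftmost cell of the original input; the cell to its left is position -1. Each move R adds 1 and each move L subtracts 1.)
Step 0: [q0]0011 (head at position 0)
Step 1: δ(q0, 0) = (q0, 1, R)  ⊢  1[q0]011 (head at position 1)
Step 2: δ(q0, 0) = (q0, 1, R)  ⊢  11[q0]11 (head at position 2)
Step 3: δ(q0, 1) = (q0, 0, R)  ⊢  110[q0]1 (head at position 3)
Step 4: δ(q0, 1) = (q0, 0, R)  ⊢  1100[q0]□ (head at position 4)
Step 5: δ(q0, □) = (q1, □, L)  ⊢  110[q1]0□ (head at position 3)
Step 6: δ(q1, 0) = (q1, 0, L)  ⊢  11[q1]00□ (head at position 2)
Step 7: δ(q1, 0) = (q1, 0, L)  ⊢  1[q1]100□ (head at position 1)
Head position after 7 steps: 1

Final answer: Position 1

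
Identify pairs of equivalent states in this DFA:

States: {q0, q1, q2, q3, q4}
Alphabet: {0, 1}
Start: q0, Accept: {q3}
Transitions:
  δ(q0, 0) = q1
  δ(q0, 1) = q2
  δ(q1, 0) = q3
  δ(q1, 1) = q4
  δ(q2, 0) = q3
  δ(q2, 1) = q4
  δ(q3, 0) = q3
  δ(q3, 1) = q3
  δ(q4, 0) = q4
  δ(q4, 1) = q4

Using the table-filling algorithm:
Round 0 – mark pairs where exactly one state is accepting: (q0,q3), (q1,q3), (q2,q3), (q3,q4)
Round 1 – newly marked: (q0,q1) [on 0: q1 vs q3, already marked]; (q0,q2) [on 0: q1 vs q3, already marked]; (q1,q4) [on 0: q3 vs q4, already marked]; (q2,q4) [on 0: q3 vs q4, already marked]
Round 2 – newly marked: (q0,q4) [on 0: q1 vs q4, already marked]
No further pairs can be marked.
(q1, q2) unmarked: δ(q1,0)=q3, δ(q2,0)=q3; δ(q1,1)=q4, δ(q2,1)=q4 → equivalent
Equivalent pairs: (q1, q2)

Final answer: Equivalent pairs: (q1, q2)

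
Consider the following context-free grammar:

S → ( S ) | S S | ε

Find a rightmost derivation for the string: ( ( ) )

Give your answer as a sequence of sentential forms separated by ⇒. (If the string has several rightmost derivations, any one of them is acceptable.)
Start with S.
Step 1: the rightmost non-terminal is S; apply S → ( S ):  ( S )
Step 2: the rightmost non-terminal is S; apply S → ( S ):  ( ( S ) )
Step 3: the rightmost non-terminal is S; apply S → ε:  ( ( ) )

Final answer: S ⇒ ( S ) ⇒ ( ( S ) ) ⇒ ( ( ) )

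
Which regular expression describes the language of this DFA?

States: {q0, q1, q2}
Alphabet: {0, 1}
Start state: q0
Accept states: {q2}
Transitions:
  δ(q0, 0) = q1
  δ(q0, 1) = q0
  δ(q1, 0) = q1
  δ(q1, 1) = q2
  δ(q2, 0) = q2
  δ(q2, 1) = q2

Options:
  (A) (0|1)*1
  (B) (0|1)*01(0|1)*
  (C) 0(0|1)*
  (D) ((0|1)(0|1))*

Testing sample strings against the DFA:
  '10100' -> accepted
  '11001' -> accepted
  '0001' -> accepted
  '11011' -> accepted
Checking each option for a counterexample:
  (A) (0|1)*1: '1' is rejected by the DFA but matches the regex → eliminated
  (B) (0|1)*01(0|1)*: agrees with the DFA on all strings of length ≤ 4
  (C) 0(0|1)*: '0' is rejected by the DFA but matches the regex → eliminated
  (D) ((0|1)(0|1))*: ε is rejected by the DFA but matches the regex → eliminated
Only (B) (0|1)*01(0|1)* is consistent with the DFA.

Final answer: (B) (0|1)*01(0|1)*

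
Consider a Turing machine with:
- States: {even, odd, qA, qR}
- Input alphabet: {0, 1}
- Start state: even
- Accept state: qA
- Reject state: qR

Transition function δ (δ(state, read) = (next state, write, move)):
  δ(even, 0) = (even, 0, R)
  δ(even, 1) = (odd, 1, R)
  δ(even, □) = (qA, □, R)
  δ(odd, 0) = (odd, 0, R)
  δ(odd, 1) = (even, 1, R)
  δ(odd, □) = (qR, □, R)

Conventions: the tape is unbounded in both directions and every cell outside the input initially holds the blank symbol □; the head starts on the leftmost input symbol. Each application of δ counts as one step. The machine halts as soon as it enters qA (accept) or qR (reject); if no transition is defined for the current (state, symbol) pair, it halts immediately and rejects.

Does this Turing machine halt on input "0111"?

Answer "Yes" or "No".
Step 0: [even]0111 (head at position 0)
Step 1: δ(even, 0) = (even, 0, R)  ⊢  0[even]111 (head at position 1)
Step 2: δ(even, 1) = (odd, 1, R)  ⊢  01[odd]11 (head at position 2)
Step 3: δ(odd, 1) = (even, 1, R)  ⊢  011[even]1 (head at position 3)
Step 4: δ(even, 1) = (odd, 1, R)  ⊢  0111[odd]□ (head at position 4)
Step 5: δ(odd, □) = (qR, □, R)  ⊢  0111□[qR]□ (head at position 5)
The machine is in qR, so it halts and rejects.
It halts after 5 steps.

Final answer: Yes - halts after 5 steps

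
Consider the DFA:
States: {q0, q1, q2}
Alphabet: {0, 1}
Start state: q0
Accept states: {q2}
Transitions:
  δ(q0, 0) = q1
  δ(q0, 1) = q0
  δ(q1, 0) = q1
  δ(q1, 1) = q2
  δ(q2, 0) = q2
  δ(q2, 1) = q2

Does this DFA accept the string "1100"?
Processing string "1100":
  q0 --1--> q0
  q0 --1--> q0
  q0 --0--> q1
  q1 --0--> q1
Final state: q1
Accept states: {q2}
q1 is not an accept state, so the string is rejected.

Final answer: No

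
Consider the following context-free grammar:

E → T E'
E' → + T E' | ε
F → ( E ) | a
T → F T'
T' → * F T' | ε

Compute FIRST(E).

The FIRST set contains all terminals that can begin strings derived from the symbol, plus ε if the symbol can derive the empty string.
FIRST(F): F → ( E ) contributes '(' and F → a contributes 'a', so FIRST(F) = {(, a}. F is not nullable.
FIRST(T): T → F T' begins with F, and F is not nullable, so FIRST(T) = FIRST(F) = {(, a}.
FIRST(E): E → T E' begins with T, and T is not nullable, so FIRST(E) = FIRST(T) = {(, a}.

Final answer: {(, a}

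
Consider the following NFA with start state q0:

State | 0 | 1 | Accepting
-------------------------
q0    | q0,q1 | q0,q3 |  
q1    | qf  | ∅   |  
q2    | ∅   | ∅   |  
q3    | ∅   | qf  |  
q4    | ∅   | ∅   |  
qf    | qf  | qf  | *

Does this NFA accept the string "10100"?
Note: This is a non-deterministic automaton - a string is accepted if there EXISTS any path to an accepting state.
Track the set of states the NFA could be in: start {q0}
Read '1': {q0} → {q0, q3}
Read '0': {q0, q3} → {q0, q1}
Read '1': {q0, q1} → {q0, q3}
Read '0': {q0, q3} → {q0, q1}
Read '0': {q0, q1} → {q0, q1, qf}
Final set {q0, q1, qf} contains accepting state(s) {qf} → accepted.

Final answer: Yes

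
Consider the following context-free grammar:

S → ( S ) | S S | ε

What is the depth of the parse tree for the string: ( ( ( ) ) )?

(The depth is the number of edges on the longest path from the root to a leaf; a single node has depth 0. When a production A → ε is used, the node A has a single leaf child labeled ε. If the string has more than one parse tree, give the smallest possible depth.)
The string is 3 nested pairs. The shallowest parse tree applies S → ( S ) 3 times (one node per nested pair, each a child of the previous) and then S → ε in the middle.
S nodes at depths 0..3, ε leaf at depth 4; parentheses leaves are at depths 1..3.
(Using S → S S with an S → ε child anywhere only adds levels, so it cannot give a shallower tree.)
Depth = 4.

Final answer: 4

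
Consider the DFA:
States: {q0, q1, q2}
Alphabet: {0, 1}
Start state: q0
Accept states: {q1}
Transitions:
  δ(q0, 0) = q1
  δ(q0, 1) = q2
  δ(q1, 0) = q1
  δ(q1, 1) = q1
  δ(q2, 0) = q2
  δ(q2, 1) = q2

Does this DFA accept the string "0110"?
Processing string "0110":
  q0 --0--> q1
  q1 --1--> q1
  q1 --1--> q1
  q1 --0--> q1
Final state: q1
Accept states: {q1}
q1 is an accept state, so the string is accepted.

Final answer: Yes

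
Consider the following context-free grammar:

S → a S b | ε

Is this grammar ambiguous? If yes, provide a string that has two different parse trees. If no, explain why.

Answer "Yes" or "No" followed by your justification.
At every step exactly one production applies: if the remaining string to generate is non-empty it starts with a and ends with b, forcing S → a S b; if it is empty, S → ε is forced. Hence each string a^n b^n has exactly one derivation (S → a S b applied n times, then S → ε) and one parse tree.

Final answer: No - the grammar is unambiguous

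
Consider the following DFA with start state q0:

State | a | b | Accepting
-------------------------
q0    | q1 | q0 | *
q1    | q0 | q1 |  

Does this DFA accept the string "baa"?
Start in q0.
Read 'b': q0 → q0
Read 'a': q0 → q1
Read 'a': q1 → q0
Final state q0 is accepting, so the string is accepted.

Final answer: Yes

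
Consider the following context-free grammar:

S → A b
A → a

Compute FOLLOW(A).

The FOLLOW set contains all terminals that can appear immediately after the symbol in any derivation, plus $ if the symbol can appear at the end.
A occurs only in S → A b, where it is immediately followed by the terminal b. So FOLLOW(A) = {b}.

Final answer: {b}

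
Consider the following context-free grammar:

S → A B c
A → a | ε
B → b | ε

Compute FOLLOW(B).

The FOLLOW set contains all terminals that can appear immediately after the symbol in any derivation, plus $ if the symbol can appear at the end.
B occurs in S → A B c, immediately followed by the terminal c. So FOLLOW(B) = {c}.

Final answer: {c}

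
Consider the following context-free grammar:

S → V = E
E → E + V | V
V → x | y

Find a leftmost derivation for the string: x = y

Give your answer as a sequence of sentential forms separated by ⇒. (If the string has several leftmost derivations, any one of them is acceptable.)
Start with S.
Step 1: the leftmost non-terminal is S; apply S → V = E:  V = E
Step 2: the leftmost non-terminal is V; apply V → x:  x = E
Step 3: the leftmost non-terminal is E; apply E → V:  x = V
Step 4: the leftmost non-terminal is V; apply V → y:  x = y

Final answer: S ⇒ V = E ⇒ x = E ⇒ x = V ⇒ x = y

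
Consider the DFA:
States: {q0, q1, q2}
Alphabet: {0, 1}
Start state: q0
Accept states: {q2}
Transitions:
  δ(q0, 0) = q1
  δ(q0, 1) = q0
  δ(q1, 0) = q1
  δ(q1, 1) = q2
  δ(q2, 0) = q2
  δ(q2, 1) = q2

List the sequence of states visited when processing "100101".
Starting at q0
Read '1': q0 -> q0
Read '0': q0 -> q1
Read '0': q1 -> q1
Read '1': q1 -> q2
Read '0': q2 -> q2
Read '1': q2 -> q2

Final answer: q0 -> q0 -> q1 -> q1 -> q2 -> q2 -> q2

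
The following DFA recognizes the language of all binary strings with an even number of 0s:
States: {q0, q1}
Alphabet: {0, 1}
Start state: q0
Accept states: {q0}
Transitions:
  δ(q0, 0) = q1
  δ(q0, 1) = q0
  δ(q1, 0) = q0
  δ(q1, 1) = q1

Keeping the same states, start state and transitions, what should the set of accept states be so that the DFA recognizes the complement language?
The DFA is complete (every state has a transition on every symbol), so the complement
is recognized by the same DFA with accepting and non-accepting states swapped.
Original accept states: {q0}
Complement accept states = All states - Original accept states
= {q0, q1} - {q0}
= {q1}
Complement language: strings with an ODD number of 0s

Final answer: {q1}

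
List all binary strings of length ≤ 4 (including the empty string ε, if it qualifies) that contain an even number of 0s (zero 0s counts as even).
Checking every binary string of length 0 to 4:
  Length 0: accepted: ε | rejected: (none)
  Length 1: accepted: 1 | rejected: 0
  Length 2: accepted: 00, 11 | rejected: 01, 10
  Length 3: accepted: 001, 010, 100, 111 | rejected: 000, 011, 101, 110
  Length 4: accepted: 0000, 0011, 0101, 0110, 1001, 1010, 1100, 1111 | rejected: 0001, 0010, 0100, 0111, 1000, 1011, 1101, 1110
Total: 16 string(s).

Final answer: ε, 1, 00, 11, 001, 010, 100, 111, 0000, 0011, 0101, 0110, 1001, 1010, 1100, 1111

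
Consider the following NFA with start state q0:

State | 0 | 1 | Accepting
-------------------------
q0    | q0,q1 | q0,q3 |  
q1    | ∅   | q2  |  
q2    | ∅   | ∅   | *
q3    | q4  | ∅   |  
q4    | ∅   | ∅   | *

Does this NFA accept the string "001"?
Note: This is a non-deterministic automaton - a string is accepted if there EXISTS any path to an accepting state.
Track the set of states the NFA could be in: start {q0}
Read '0': {q0} → {q0, q1}
Read '0': {q0, q1} → {q0, q1}
Read '1': {q0, q1} → {q0, q2, q3}
Final set {q0, q2, q3} contains accepting state(s) {q2} → accepted.

Final answer: Yes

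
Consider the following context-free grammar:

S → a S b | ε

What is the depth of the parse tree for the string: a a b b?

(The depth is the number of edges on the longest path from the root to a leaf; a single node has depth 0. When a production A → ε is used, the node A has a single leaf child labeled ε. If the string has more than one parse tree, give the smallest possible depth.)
The only parse tree applies S → a S b 2 times (once per matching a…b pair) and then S → ε.
The S nodes sit at depths 0, 1, …, 2; the innermost S (depth 2) has the single child ε at depth 3.
The terminal leaves a, b are at depths 1..2, so the longest root-to-leaf path is S → S → … → S → ε with 3 edges.
Depth = 3.

Final answer: 3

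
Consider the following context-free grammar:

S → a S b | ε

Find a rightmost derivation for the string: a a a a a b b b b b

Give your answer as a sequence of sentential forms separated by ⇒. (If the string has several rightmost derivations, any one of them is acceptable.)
Start with S.
Step 1: the rightmost non-terminal is S; apply S → a S b:  a S b
Step 2: the rightmost non-terminal is S; apply S → a S b:  a a S b b
Step 3: the rightmost non-terminal is S; apply S → a S b:  a a a S b b b
Step 4: the rightmost non-terminal is S; apply S → a S b:  a a a a S b b b b
Step 5: the rightmost non-terminal is S; apply S → a S b:  a a a a a S b b b b b
Step 6: the rightmost non-terminal is S; apply S → ε:  a a a a a b b b b b

Final answer: S ⇒ a S b ⇒ a a S b b ⇒ a a a S b b b ⇒ a a a a S b b b b ⇒ a a a a a S b b b b b ⇒ a a a a a b b b b b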